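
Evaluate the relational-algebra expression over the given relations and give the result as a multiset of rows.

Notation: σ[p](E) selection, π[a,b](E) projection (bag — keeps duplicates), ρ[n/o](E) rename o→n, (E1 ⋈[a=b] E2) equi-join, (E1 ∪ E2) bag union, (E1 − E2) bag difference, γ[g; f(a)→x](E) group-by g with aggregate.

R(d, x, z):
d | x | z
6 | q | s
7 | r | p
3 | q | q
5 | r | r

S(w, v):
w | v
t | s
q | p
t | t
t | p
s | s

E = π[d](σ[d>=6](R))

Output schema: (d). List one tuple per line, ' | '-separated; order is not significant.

Subexpression sizes:
  R → 4
  σ[d>=6](R) → 2
  π[d](σ[d>=6](R)) → 2

== RESULT ==
d
6
7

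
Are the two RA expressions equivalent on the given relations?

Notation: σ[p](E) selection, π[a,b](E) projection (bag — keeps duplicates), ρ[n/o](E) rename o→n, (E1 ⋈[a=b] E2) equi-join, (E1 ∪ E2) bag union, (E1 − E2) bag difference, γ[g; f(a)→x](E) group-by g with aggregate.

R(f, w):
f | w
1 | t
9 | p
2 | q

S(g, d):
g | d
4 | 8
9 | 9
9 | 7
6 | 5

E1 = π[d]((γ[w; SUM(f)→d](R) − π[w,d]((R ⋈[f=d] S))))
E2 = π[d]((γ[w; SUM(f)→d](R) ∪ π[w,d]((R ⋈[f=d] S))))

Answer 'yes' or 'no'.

E1 per-node cardinality:
  R → 3
  γ[w; SUM(f)→d](R) → 3
  R → 3
  S → 4
  (R ⋈[f=d] S) → 1
  π[w,d]((R ⋈[f=d] S)) → 1
  (γ[w; SUM(f)→d](R) − π[w,d]((R ⋈[f=d] S))) → 2
  π[d]((γ[w; SUM(f)→d](R) − π[w,d]((R ⋈[f=d] S)))) → 2
E2 per-node cardinality:
  R → 3
  γ[w; SUM(f)→d](R) → 3
  R → 3
  S → 4
  (R ⋈[f=d] S) → 1
  π[w,d]((R ⋈[f=d] S)) → 1
  (γ[w; SUM(f)→d](R) ∪ π[w,d]((R ⋈[f=d] S))) → 4
  π[d]((γ[w; SUM(f)→d](R) ∪ π[w,d]((R ⋈[f=d] S)))) → 4

E1 result:
d
1
2
E2 result:
d
1
2
9
9
Witness: (9,) appears 0× in E1 but 2× in E2.

no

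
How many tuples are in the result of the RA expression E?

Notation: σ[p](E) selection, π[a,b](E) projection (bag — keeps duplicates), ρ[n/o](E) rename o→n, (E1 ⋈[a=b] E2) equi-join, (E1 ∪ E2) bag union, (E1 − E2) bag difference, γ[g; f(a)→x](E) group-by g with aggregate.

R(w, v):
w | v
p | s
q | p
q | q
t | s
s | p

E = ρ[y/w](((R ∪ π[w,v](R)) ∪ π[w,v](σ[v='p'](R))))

Per-node cardinality:
  R → 5
  R → 5
  π[w,v](R) → 5
  (R ∪ π[w,v](R)) → 10
  R → 5
  σ[v='p'](R) → 2
  π[w,v](σ[v='p'](R)) → 2
  ((R ∪ π[w,v](R)) ∪ π[w,v](σ[v='p'](R))) → 12
  ρ[y/w](((R ∪ π[w,v](R)) ∪ π[w,v](σ[v='p'](R)))) → 12

|E| = 12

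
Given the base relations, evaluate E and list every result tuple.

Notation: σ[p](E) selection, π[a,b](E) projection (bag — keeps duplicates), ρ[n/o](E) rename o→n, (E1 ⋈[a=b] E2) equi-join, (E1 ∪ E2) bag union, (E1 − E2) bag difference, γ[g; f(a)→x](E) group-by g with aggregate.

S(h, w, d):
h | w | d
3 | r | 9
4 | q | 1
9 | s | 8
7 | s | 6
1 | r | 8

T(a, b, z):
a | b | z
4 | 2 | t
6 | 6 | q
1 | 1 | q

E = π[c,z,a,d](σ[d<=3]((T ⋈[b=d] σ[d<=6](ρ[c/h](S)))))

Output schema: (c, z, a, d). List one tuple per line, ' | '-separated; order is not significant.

Row counts bottom-up:
  T → 3
  S → 5
  ρ[c/h](S) → 5
  σ[d<=6](ρ[c/h](S)) → 2
  (T ⋈[b=d] σ[d<=6](ρ[c/h](S))) → 2
  σ[d<=3]((T ⋈[b=d] σ[d<=6](ρ[c/h](S)))) → 1
  π[c,z,a,d](σ[d<=3]((T ⋈[b=d] σ[d<=6](ρ[c/h](S))))) → 1

== RESULT ==
c | z | a | d
4 | q | 1 | 1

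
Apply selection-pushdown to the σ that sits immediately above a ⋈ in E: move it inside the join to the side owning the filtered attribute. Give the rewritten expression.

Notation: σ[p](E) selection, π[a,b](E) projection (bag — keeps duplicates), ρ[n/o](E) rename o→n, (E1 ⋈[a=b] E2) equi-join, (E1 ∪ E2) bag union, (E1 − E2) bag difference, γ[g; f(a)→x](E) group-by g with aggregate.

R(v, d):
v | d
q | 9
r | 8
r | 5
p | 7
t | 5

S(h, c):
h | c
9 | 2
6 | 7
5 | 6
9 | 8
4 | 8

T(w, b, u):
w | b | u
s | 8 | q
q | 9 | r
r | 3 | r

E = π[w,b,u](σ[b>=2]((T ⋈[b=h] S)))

σ filters on b, owned by the left side.
E' = π[w,b,u]((σ[b>=2](T) ⋈[b=h] S))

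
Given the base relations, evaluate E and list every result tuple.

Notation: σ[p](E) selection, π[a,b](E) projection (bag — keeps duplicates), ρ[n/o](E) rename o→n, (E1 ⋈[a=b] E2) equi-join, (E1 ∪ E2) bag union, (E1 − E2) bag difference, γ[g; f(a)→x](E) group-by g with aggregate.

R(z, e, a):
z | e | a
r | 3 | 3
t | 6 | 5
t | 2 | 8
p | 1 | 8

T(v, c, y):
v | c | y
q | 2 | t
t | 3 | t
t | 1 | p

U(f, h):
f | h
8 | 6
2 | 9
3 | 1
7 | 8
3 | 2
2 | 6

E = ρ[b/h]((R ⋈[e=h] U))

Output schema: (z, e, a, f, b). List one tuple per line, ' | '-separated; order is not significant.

Stepwise |·|:
  R → 4
  U → 6
  (R ⋈[e=h] U) → 4
  ρ[b/h]((R ⋈[e=h] U)) → 4

== RESULT ==
z | e | a | f | b
p | 1 | 8 | 3 | 1
t | 2 | 8 | 3 | 2
t | 6 | 5 | 2 | 6
t | 6 | 5 | 8 | 6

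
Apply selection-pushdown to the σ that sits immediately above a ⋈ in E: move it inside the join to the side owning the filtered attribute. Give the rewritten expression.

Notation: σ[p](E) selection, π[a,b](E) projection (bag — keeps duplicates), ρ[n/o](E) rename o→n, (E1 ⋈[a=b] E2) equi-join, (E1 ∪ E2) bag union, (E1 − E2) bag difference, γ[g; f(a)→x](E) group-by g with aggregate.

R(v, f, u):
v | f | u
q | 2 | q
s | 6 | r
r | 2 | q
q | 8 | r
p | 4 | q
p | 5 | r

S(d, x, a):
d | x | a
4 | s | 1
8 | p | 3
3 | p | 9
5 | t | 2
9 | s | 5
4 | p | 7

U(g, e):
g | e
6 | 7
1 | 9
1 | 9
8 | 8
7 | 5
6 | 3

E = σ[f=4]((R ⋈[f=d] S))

σ filters on f, owned by the left side.
E' = (σ[f=4](R) ⋈[f=d] S)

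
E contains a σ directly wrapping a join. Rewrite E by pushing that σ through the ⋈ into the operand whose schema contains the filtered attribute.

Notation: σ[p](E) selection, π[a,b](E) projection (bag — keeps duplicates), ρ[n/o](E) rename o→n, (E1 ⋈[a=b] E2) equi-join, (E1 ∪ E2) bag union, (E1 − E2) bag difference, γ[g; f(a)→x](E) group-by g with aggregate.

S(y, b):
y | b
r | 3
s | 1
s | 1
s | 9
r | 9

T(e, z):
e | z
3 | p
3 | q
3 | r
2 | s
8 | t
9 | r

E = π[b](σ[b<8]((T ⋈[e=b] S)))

σ filters on b, owned by the right side.
E' = π[b]((T ⋈[e=b] σ[b<8](S)))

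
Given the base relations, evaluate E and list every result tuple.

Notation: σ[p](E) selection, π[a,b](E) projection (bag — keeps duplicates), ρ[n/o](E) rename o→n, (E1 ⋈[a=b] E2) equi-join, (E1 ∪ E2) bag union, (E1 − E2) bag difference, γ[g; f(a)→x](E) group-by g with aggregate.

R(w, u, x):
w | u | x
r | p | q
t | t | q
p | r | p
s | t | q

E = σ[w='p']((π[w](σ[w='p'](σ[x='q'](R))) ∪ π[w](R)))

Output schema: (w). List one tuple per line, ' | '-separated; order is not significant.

Subexpression sizes:
  R → 4
  σ[x='q'](R) → 3
  σ[w='p'](σ[x='q'](R)) → 0
  π[w](σ[w='p'](σ[x='q'](R))) → 0
  R → 4
  π[w](R) → 4
  (π[w](σ[w='p'](σ[x='q'](R))) ∪ π[w](R)) → 4
  σ[w='p']((π[w](σ[w='p'](σ[x='q'](R))) ∪ π[w](R))) → 1

== RESULT ==
w
p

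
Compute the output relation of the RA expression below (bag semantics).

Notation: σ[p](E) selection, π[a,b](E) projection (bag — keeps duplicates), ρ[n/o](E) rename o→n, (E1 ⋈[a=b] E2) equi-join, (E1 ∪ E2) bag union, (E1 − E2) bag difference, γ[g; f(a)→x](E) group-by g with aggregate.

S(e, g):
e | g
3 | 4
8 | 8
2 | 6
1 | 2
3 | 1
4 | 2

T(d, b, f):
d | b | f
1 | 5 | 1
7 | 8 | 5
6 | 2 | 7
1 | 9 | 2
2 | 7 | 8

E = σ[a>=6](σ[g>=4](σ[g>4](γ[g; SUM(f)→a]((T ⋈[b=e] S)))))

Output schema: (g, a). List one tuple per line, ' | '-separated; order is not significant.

Subexpression sizes:
  T → 5
  S → 6
  (T ⋈[b=e] S) → 2
  γ[g; SUM(f)→a]((T ⋈[b=e] S)) → 2
  σ[g>4](γ[g; SUM(f)→a]((T ⋈[b=e] S))) → 2
  σ[g>=4](σ[g>4](γ[g; SUM(f)→a]((T ⋈[b=e] S)))) → 2
  σ[a>=6](σ[g>=4](σ[g>4](γ[g; SUM(f)→a]((T ⋈[b=e] S))))) → 1

== RESULT ==
g | a
6 | 7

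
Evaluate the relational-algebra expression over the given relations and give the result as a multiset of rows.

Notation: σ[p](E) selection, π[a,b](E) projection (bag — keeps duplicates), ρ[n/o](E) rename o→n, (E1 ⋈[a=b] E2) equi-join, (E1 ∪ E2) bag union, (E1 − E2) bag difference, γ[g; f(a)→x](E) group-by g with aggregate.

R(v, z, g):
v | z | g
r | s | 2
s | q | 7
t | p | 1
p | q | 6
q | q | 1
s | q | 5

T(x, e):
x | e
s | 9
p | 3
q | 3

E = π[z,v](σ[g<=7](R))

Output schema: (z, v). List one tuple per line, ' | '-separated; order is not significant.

Per-node cardinality:
  R → 6
  σ[g<=7](R) → 6
  π[z,v](σ[g<=7](R)) → 6

== RESULT ==
z | v
p | t
q | p
q | q
q | s
q | s
s | r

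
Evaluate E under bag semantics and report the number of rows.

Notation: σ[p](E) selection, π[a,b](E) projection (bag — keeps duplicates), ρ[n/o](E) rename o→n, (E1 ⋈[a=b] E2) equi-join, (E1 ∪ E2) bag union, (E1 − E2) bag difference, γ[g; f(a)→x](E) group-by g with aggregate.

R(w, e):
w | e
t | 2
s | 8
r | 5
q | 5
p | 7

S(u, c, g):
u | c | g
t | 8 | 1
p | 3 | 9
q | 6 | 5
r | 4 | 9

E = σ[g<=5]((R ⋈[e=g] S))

Subexpression sizes:
  R → 5
  S → 4
  (R ⋈[e=g] S) → 2
  σ[g<=5]((R ⋈[e=g] S)) → 2

|E| = 2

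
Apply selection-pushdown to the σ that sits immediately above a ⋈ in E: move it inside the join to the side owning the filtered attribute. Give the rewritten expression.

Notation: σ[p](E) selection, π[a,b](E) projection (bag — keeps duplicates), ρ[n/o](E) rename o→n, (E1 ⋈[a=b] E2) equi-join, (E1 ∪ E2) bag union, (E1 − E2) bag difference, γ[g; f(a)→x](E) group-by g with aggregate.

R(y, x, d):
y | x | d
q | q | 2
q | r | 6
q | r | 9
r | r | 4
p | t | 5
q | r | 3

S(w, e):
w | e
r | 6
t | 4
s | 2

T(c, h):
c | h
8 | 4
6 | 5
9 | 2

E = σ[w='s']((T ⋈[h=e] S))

σ filters on w, owned by the right side.
E' = (T ⋈[h=e] σ[w='s'](S))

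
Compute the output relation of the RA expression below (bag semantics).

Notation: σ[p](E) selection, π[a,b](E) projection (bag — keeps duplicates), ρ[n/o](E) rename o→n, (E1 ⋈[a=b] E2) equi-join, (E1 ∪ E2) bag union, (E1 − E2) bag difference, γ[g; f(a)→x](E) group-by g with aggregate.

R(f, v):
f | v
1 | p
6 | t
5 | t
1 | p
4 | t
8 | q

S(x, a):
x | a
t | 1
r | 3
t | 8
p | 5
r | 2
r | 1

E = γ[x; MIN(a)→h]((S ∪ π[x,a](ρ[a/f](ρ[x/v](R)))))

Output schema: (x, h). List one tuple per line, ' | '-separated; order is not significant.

Subexpression sizes:
  S → 6
  R → 6
  ρ[x/v](R) → 6
  ρ[a/f](ρ[x/v](R)) → 6
  π[x,a](ρ[a/f](ρ[x/v](R))) → 6
  (S ∪ π[x,a](ρ[a/f](ρ[x/v](R)))) → 12
  γ[x; MIN(a)→h]((S ∪ π[x,a](ρ[a/f](ρ[x/v](R))))) → 4

== RESULT ==
x | h
p | 1
q | 8
r | 1
t | 1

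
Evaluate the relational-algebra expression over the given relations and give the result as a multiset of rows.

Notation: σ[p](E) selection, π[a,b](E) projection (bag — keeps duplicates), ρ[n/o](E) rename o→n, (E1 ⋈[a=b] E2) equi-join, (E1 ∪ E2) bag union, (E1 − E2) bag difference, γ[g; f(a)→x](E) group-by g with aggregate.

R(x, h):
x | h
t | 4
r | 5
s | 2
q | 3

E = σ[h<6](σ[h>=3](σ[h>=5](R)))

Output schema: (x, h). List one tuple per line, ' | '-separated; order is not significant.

Stepwise |·|:
  R → 4
  σ[h>=5](R) → 1
  σ[h>=3](σ[h>=5](R)) → 1
  σ[h<6](σ[h>=3](σ[h>=5](R))) → 1

== RESULT ==
x | h
r | 5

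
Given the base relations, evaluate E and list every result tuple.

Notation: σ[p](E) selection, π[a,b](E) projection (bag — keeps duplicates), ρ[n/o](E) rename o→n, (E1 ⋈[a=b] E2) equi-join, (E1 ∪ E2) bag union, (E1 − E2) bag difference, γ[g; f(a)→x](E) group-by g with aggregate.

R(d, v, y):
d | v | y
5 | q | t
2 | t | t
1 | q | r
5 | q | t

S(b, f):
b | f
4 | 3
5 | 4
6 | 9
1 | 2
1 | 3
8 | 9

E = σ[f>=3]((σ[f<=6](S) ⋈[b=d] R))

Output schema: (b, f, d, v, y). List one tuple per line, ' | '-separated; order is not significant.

Row counts bottom-up:
  S → 6
  σ[f<=6](S) → 4
  R → 4
  (σ[f<=6](S) ⋈[b=d] R) → 4
  σ[f>=3]((σ[f<=6](S) ⋈[b=d] R)) → 3

== RESULT ==
b | f | d | v | y
1 | 3 | 1 | q | r
5 | 4 | 5 | q | t
5 | 4 | 5 | q | t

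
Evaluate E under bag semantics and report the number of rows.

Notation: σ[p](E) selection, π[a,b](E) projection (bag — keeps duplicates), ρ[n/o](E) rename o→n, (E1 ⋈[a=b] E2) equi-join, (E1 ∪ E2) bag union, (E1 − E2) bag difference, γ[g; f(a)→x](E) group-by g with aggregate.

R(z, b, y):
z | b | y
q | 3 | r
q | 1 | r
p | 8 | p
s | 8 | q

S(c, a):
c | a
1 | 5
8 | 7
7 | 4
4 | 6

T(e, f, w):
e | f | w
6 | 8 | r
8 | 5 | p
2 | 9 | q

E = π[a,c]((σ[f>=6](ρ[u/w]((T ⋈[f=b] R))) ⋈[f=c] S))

Subexpression sizes:
  T → 3
  R → 4
  (T ⋈[f=b] R) → 2
  ρ[u/w]((T ⋈[f=b] R)) → 2
  σ[f>=6](ρ[u/w]((T ⋈[f=b] R))) → 2
  S → 4
  (σ[f>=6](ρ[u/w]((T ⋈[f=b] R))) ⋈[f=c] S) → 2
  π[a,c]((σ[f>=6](ρ[u/w]((T ⋈[f=b] R))) ⋈[f=c] S)) → 2

|E| = 2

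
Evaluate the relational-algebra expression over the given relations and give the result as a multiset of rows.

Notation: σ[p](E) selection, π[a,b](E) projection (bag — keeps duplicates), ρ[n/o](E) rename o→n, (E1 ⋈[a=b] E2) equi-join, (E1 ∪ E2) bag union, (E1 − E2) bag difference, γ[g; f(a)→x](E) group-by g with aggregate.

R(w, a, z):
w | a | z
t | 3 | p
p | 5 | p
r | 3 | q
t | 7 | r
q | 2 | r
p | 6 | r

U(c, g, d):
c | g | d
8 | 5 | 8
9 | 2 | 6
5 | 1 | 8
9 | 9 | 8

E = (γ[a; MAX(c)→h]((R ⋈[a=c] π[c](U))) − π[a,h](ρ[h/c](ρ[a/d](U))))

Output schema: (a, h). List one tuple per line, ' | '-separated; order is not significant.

Per-node cardinality:
  R → 6
  U → 4
  π[c](U) → 4
  (R ⋈[a=c] π[c](U)) → 1
  γ[a; MAX(c)→h]((R ⋈[a=c] π[c](U))) → 1
  U → 4
  ρ[a/d](U) → 4
  ρ[h/c](ρ[a/d](U)) → 4
  π[a,h](ρ[h/c](ρ[a/d](U))) → 4
  (γ[a; MAX(c)→h]((R ⋈[a=c] π[c](U))) − π[a,h](ρ[h/c](ρ[a/d](U)))) → 1

== RESULT ==
a | h
5 | 5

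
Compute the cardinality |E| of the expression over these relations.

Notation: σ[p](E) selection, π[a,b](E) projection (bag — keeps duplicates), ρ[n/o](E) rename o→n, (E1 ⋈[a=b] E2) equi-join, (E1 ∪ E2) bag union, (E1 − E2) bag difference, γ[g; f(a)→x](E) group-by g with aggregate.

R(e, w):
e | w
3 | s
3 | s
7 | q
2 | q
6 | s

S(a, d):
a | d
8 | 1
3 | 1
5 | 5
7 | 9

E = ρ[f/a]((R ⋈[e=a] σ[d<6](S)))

Per-node cardinality:
  R → 5
  S → 4
  σ[d<6](S) → 3
  (R ⋈[e=a] σ[d<6](S)) → 2
  ρ[f/a]((R ⋈[e=a] σ[d<6](S))) → 2

|E| = 2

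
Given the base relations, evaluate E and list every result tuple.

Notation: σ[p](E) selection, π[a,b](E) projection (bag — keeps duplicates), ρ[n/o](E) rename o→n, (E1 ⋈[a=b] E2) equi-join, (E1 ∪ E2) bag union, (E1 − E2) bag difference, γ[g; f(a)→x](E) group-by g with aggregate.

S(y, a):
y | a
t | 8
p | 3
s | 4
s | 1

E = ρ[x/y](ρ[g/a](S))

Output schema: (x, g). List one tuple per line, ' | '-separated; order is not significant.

Per-node cardinality:
  S → 4
  ρ[g/a](S) → 4
  ρ[x/y](ρ[g/a](S)) → 4

== RESULT ==
x | g
p | 3
s | 1
s | 4
t | 8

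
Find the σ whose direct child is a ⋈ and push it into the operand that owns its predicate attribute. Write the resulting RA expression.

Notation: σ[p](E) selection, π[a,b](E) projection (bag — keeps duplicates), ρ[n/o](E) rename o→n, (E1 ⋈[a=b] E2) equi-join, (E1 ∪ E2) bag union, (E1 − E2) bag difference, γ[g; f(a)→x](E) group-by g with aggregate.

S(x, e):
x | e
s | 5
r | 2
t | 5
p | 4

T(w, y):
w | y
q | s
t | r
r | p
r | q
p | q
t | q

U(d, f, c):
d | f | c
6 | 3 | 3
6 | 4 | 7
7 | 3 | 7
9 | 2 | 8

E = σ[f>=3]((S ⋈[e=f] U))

σ filters on f, owned by the right side.
E' = (S ⋈[e=f] σ[f>=3](U))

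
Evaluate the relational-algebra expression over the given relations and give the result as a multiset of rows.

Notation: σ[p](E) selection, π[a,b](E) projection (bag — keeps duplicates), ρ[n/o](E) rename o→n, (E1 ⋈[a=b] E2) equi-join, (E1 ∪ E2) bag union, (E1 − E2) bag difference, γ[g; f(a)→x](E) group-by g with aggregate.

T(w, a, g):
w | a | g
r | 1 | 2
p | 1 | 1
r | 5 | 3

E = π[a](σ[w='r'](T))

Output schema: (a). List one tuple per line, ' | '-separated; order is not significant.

Row counts bottom-up:
  T → 3
  σ[w='r'](T) → 2
  π[a](σ[w='r'](T)) → 2

== RESULT ==
a
1
5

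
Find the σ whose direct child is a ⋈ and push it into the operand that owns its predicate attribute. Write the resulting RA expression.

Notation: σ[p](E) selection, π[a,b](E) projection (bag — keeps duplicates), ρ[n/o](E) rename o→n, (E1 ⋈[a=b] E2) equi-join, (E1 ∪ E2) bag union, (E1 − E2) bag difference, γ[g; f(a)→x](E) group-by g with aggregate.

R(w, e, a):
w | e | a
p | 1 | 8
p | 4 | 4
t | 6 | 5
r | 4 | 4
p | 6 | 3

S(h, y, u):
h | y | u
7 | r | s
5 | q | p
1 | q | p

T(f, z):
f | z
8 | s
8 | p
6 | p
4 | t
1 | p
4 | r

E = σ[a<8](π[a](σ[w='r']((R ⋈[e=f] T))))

σ filters on w, owned by the left side.
E' = σ[a<8](π[a]((σ[w='r'](R) ⋈[e=f] T)))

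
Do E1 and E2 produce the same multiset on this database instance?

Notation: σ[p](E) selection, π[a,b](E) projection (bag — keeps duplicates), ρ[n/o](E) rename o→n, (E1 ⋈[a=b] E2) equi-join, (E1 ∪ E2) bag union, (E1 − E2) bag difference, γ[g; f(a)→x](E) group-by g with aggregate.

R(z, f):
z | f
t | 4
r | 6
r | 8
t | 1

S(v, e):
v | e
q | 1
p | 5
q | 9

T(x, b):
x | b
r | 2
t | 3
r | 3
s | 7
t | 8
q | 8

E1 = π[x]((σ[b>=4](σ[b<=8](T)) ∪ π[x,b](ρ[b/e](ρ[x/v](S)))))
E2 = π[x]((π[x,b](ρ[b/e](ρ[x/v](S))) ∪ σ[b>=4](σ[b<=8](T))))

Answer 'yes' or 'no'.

E1 stepwise |·|:
  T → 6
  σ[b<=8](T) → 6
  σ[b>=4](σ[b<=8](T)) → 3
  S → 3
  ρ[x/v](S) → 3
  ρ[b/e](ρ[x/v](S)) → 3
  π[x,b](ρ[b/e](ρ[x/v](S))) → 3
  (σ[b>=4](σ[b<=8](T)) ∪ π[x,b](ρ[b/e](ρ[x/v](S)))) → 6
  π[x]((σ[b>=4](σ[b<=8](T)) ∪ π[x,b](ρ[b/e](ρ[x/v](S))))) → 6
E2 stepwise |·|:
  S → 3
  ρ[x/v](S) → 3
  ρ[b/e](ρ[x/v](S)) → 3
  π[x,b](ρ[b/e](ρ[x/v](S))) → 3
  T → 6
  σ[b<=8](T) → 6
  σ[b>=4](σ[b<=8](T)) → 3
  (π[x,b](ρ[b/e](ρ[x/v](S))) ∪ σ[b>=4](σ[b<=8](T))) → 6
  π[x]((π[x,b](ρ[b/e](ρ[x/v](S))) ∪ σ[b>=4](σ[b<=8](T)))) → 6

E1 and E2 produce the same multiset:
x
p
q
q
q
s
t

yes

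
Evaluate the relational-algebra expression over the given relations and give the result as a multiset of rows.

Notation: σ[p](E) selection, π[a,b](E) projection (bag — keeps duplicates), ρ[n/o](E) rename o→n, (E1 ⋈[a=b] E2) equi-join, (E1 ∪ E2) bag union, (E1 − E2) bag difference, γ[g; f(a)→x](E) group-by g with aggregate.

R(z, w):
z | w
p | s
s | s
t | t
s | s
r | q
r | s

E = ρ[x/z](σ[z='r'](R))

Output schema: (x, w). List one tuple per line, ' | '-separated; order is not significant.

Subexpression sizes:
  R → 6
  σ[z='r'](R) → 2
  ρ[x/z](σ[z='r'](R)) → 2

== RESULT ==
x | w
r | q
r | s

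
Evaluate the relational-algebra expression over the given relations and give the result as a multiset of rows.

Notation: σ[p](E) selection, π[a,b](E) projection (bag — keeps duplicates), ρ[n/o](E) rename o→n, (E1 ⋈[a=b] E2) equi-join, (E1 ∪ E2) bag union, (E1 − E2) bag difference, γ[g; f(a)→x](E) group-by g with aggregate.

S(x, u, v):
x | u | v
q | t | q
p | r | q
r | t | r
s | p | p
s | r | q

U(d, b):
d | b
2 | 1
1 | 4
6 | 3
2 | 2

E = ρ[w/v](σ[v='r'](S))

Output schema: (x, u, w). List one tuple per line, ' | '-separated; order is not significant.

Row counts bottom-up:
  S → 5
  σ[v='r'](S) → 1
  ρ[w/v](σ[v='r'](S)) → 1

== RESULT ==
x | u | w
r | t | r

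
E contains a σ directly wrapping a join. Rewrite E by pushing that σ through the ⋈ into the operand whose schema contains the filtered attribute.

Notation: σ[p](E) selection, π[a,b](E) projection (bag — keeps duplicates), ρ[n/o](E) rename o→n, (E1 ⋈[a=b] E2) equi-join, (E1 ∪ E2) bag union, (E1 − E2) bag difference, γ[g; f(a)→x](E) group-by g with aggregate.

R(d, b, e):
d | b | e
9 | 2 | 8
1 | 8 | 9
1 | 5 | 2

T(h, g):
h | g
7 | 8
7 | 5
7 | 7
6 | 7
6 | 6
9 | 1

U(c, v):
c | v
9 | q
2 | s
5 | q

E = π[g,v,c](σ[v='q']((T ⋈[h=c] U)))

σ filters on v, owned by the right side.
E' = π[g,v,c]((T ⋈[h=c] σ[v='q'](U)))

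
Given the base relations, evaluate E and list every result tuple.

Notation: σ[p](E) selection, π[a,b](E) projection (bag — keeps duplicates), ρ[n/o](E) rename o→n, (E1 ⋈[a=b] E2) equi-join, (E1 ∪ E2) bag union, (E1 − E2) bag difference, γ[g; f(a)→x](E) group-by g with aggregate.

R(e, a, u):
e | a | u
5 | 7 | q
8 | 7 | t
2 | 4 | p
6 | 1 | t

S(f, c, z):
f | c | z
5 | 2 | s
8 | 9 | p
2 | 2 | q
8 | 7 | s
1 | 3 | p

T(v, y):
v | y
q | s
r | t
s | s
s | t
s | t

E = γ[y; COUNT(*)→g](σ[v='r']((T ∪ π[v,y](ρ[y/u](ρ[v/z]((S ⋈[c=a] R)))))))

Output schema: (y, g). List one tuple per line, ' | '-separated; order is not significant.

Subexpression sizes:
  T → 5
  S → 5
  R → 4
  (S ⋈[c=a] R) → 2
  ρ[v/z]((S ⋈[c=a] R)) → 2
  ρ[y/u](ρ[v/z]((S ⋈[c=a] R))) → 2
  π[v,y](ρ[y/u](ρ[v/z]((S ⋈[c=a] R)))) → 2
  (T ∪ π[v,y](ρ[y/u](ρ[v/z]((S ⋈[c=a] R))))) → 7
  σ[v='r']((T ∪ π[v,y](ρ[y/u](ρ[v/z]((S ⋈[c=a] R)))))) → 1
  γ[y; COUNT(*)→g](σ[v='r']((T ∪ π[v,y](ρ[y/u](ρ[v/z]((S ⋈[c=a] R))))))) → 1

== RESULT ==
y | g
t | 1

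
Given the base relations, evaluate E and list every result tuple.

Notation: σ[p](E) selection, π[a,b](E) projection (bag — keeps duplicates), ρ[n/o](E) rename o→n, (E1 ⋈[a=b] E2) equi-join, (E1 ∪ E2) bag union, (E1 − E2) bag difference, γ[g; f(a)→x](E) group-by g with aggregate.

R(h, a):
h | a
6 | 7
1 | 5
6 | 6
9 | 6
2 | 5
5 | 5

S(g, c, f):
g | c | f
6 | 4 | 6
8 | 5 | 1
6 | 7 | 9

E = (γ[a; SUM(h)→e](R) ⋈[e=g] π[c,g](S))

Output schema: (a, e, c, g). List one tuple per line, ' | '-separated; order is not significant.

Stepwise |·|:
  R → 6
  γ[a; SUM(h)→e](R) → 3
  S → 3
  π[c,g](S) → 3
  (γ[a; SUM(h)→e](R) ⋈[e=g] π[c,g](S)) → 3

== RESULT ==
a | e | c | g
5 | 8 | 5 | 8
7 | 6 | 4 | 6
7 | 6 | 7 | 6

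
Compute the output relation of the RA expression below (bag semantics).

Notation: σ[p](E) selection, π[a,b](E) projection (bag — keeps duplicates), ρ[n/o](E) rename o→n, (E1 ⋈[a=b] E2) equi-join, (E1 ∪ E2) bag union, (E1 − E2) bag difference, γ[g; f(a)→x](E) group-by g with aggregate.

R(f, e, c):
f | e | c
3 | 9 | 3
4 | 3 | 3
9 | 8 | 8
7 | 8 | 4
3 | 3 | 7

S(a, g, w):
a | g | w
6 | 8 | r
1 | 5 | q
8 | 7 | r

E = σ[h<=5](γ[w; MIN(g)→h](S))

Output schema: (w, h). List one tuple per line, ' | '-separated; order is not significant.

Subexpression sizes:
  S → 3
  γ[w; MIN(g)→h](S) → 2
  σ[h<=5](γ[w; MIN(g)→h](S)) → 1

== RESULT ==
w | h
q | 5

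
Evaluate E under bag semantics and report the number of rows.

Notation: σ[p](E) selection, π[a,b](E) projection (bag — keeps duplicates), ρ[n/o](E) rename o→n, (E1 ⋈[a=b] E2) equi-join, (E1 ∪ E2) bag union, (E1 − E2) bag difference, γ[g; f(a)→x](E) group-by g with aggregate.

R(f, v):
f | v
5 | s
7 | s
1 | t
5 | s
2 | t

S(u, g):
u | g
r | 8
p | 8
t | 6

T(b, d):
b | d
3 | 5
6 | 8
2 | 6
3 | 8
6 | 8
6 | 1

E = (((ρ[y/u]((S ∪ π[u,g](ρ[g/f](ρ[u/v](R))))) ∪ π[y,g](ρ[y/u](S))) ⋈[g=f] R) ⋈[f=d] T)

Row counts bottom-up:
  S → 3
  R → 5
  ρ[u/v](R) → 5
  ρ[g/f](ρ[u/v](R)) → 5
  π[u,g](ρ[g/f](ρ[u/v](R))) → 5
  (S ∪ π[u,g](ρ[g/f](ρ[u/v](R)))) → 8
  ρ[y/u]((S ∪ π[u,g](ρ[g/f](ρ[u/v](R))))) → 8
  S → 3
  ρ[y/u](S) → 3
  π[y,g](ρ[y/u](S)) → 3
  (ρ[y/u]((S ∪ π[u,g](ρ[g/f](ρ[u/v](R))))) ∪ π[y,g](ρ[y/u](S))) → 11
  R → 5
  ((ρ[y/u]((S ∪ π[u,g](ρ[g/f](ρ[u/v](R))))) ∪ π[y,g](ρ[y/u](S))) ⋈[g=f] R) → 7
  T → 6
  (((ρ[y/u]((S ∪ π[u,g](ρ[g/f](ρ[u/v](R))))) ∪ π[y,g](ρ[y/u](S))) ⋈[g=f] R) ⋈[f=d] T) → 5

|E| = 5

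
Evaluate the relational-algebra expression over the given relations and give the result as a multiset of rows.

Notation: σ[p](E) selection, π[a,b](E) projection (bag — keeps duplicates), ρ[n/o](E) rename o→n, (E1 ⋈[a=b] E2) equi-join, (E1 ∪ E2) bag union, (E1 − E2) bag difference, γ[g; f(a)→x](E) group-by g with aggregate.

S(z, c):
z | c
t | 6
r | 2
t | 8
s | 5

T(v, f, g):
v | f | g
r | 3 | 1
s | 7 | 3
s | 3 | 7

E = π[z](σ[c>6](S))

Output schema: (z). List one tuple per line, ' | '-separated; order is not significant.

Subexpression sizes:
  S → 4
  σ[c>6](S) → 1
  π[z](σ[c>6](S)) → 1

== RESULT ==
z
t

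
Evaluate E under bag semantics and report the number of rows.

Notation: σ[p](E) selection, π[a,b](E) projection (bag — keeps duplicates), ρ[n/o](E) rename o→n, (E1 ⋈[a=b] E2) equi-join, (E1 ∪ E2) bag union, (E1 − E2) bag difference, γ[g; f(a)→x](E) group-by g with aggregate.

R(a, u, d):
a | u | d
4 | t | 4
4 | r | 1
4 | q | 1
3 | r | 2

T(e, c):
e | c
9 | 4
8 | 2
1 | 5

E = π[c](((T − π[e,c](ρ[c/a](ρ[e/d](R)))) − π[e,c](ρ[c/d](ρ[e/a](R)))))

Row counts bottom-up:
  T → 3
  R → 4
  ρ[e/d](R) → 4
  ρ[c/a](ρ[e/d](R)) → 4
  π[e,c](ρ[c/a](ρ[e/d](R))) → 4
  (T − π[e,c](ρ[c/a](ρ[e/d](R)))) → 3
  R → 4
  ρ[e/a](R) → 4
  ρ[c/d](ρ[e/a](R)) → 4
  π[e,c](ρ[c/d](ρ[e/a](R))) → 4
  ((T − π[e,c](ρ[c/a](ρ[e/d](R)))) − π[e,c](ρ[c/d](ρ[e/a](R)))) → 3
  π[c](((T − π[e,c](ρ[c/a](ρ[e/d](R)))) − π[e,c](ρ[c/d](ρ[e/a](R))))) → 3

|E| = 3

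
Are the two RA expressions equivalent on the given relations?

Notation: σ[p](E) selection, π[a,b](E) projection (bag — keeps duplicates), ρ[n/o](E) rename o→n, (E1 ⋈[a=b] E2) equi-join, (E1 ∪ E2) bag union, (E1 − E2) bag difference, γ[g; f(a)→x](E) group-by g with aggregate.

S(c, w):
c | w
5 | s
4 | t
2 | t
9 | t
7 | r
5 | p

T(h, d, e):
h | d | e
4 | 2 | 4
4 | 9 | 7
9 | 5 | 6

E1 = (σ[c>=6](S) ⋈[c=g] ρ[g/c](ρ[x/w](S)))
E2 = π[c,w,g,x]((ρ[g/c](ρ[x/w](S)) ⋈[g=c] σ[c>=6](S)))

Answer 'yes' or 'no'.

E1 stepwise |·|:
  S → 6
  σ[c>=6](S) → 2
  S → 6
  ρ[x/w](S) → 6
  ρ[g/c](ρ[x/w](S)) → 6
  (σ[c>=6](S) ⋈[c=g] ρ[g/c](ρ[x/w](S))) → 2
E2 stepwise |·|:
  S → 6
  ρ[x/w](S) → 6
  ρ[g/c](ρ[x/w](S)) → 6
  S → 6
  σ[c>=6](S) → 2
  (ρ[g/c](ρ[x/w](S)) ⋈[g=c] σ[c>=6](S)) → 2
  π[c,w,g,x]((ρ[g/c](ρ[x/w](S)) ⋈[g=c] σ[c>=6](S))) → 2

E1 and E2 produce the same multiset:
c | w | g | x
7 | r | 7 | r
9 | t | 9 | t

yes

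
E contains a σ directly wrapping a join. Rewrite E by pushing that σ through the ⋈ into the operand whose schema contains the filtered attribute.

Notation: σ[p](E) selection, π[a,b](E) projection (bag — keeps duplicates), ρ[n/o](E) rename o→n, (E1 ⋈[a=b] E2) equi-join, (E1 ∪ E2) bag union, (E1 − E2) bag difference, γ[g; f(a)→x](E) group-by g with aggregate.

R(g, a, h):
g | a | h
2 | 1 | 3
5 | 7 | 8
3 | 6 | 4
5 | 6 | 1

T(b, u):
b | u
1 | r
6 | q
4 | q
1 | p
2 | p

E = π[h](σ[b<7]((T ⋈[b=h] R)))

σ filters on b, owned by the left side.
E' = π[h]((σ[b<7](T) ⋈[b=h] R))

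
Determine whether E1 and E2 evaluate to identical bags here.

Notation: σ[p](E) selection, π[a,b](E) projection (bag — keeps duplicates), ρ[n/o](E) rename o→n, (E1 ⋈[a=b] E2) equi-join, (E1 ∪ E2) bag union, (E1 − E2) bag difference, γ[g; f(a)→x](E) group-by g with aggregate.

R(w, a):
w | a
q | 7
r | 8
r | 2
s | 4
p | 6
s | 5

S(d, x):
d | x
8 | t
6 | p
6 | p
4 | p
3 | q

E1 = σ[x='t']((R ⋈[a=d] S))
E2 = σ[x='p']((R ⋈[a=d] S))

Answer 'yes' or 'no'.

E1 stepwise |·|:
  R → 6
  S → 5
  (R ⋈[a=d] S) → 4
  σ[x='t']((R ⋈[a=d] S)) → 1
E2 stepwise |·|:
  R → 6
  S → 5
  (R ⋈[a=d] S) → 4
  σ[x='p']((R ⋈[a=d] S)) → 3

E1 result:
w | a | d | x
r | 8 | 8 | t
E2 result:
w | a | d | x
p | 6 | 6 | p
p | 6 | 6 | p
s | 4 | 4 | p
Witness: ('p', 6, 6, 'p') appears 0× in E1 but 2× in E2.

no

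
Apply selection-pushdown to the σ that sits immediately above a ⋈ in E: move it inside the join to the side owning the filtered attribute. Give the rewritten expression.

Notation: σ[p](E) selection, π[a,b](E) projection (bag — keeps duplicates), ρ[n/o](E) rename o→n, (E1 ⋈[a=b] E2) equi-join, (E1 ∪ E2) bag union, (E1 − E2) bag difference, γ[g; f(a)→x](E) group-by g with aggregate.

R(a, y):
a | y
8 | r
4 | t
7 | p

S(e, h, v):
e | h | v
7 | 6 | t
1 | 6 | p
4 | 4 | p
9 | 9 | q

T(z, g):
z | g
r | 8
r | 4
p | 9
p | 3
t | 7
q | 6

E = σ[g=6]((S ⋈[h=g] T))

σ filters on g, owned by the right side.
E' = (S ⋈[h=g] σ[g=6](T))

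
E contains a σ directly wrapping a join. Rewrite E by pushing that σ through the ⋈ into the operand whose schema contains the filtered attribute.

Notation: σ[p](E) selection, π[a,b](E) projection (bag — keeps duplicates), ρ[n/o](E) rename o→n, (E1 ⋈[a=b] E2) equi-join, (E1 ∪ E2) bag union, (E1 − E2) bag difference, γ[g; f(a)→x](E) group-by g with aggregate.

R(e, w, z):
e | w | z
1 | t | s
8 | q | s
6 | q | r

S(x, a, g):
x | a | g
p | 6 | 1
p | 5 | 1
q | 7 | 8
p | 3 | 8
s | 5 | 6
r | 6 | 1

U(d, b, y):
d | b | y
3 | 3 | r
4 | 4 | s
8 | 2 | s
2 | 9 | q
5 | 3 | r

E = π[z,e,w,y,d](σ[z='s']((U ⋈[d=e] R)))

σ filters on z, owned by the right side.
E' = π[z,e,w,y,d]((U ⋈[d=e] σ[z='s'](R)))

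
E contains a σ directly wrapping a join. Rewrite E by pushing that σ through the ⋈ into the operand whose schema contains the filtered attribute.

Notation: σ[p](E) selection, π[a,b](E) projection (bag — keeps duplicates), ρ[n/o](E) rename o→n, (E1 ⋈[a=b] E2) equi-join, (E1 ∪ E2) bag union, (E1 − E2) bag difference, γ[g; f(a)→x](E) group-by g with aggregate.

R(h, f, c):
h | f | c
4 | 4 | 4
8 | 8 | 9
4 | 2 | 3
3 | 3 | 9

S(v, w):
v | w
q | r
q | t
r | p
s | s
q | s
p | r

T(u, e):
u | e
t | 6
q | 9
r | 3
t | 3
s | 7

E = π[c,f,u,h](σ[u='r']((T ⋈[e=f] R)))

σ filters on u, owned by the left side.
E' = π[c,f,u,h]((σ[u='r'](T) ⋈[e=f] R))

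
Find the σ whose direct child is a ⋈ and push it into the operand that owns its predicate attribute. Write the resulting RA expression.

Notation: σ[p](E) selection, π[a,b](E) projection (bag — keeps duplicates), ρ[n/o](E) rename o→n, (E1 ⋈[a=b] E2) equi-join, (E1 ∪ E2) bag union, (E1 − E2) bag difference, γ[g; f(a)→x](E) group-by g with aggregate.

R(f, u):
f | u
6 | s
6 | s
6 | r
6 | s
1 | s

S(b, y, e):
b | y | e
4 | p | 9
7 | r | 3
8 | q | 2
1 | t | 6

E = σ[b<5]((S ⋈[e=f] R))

σ filters on b, owned by the left side.
E' = (σ[b<5](S) ⋈[e=f] R)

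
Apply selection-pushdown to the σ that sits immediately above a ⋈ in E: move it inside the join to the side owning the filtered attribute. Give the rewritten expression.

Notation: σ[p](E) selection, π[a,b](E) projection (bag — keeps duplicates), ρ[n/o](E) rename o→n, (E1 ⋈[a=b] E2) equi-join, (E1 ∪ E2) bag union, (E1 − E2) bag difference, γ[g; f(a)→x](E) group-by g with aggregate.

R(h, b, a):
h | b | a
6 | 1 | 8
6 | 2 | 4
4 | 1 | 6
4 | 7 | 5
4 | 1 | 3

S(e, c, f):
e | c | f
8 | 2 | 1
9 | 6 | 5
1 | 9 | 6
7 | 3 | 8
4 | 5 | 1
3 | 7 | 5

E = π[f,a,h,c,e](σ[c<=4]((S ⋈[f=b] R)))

σ filters on c, owned by the left side.
E' = π[f,a,h,c,e]((σ[c<=4](S) ⋈[f=b] R))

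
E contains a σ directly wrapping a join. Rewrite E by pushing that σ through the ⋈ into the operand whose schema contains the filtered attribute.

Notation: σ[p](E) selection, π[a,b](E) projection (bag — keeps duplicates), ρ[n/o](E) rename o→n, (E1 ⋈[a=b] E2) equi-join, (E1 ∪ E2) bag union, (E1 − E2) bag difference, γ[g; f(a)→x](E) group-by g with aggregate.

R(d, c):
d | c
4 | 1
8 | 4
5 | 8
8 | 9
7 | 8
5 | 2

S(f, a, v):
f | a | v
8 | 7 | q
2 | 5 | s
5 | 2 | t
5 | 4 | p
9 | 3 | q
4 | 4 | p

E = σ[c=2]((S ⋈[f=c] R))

σ filters on c, owned by the right side.
E' = (S ⋈[f=c] σ[c=2](R))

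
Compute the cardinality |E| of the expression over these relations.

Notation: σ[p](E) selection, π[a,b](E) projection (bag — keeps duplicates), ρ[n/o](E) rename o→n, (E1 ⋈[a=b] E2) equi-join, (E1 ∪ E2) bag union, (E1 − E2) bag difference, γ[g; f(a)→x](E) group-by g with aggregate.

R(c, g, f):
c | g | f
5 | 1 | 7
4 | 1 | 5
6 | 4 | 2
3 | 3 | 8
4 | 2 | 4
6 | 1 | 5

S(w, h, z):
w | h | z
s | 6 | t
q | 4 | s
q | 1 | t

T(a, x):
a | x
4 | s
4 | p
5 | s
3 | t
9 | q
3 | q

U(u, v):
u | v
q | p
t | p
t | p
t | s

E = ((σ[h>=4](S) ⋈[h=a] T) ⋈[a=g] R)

Row counts bottom-up:
  S → 3
  σ[h>=4](S) → 2
  T → 6
  (σ[h>=4](S) ⋈[h=a] T) → 2
  R → 6
  ((σ[h>=4](S) ⋈[h=a] T) ⋈[a=g] R) → 2

|E| = 2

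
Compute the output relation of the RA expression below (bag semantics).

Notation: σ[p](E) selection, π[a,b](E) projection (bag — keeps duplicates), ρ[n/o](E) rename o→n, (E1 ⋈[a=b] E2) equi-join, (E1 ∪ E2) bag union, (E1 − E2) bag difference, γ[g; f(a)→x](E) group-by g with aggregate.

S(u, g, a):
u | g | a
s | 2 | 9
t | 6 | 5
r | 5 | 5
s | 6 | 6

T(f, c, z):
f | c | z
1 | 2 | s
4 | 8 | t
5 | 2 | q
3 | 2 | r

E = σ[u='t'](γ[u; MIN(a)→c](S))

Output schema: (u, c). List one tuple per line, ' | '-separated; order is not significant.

Subexpression sizes:
  S → 4
  γ[u; MIN(a)→c](S) → 3
  σ[u='t'](γ[u; MIN(a)→c](S)) → 1

== RESULT ==
u | c
t | 5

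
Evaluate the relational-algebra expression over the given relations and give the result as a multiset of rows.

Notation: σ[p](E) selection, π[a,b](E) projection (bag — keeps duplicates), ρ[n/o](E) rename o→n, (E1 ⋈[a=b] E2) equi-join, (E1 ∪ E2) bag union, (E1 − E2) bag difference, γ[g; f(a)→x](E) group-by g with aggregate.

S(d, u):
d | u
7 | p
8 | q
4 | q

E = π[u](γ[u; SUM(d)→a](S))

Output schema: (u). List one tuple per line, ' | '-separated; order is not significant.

Per-node cardinality:
  S → 3
  γ[u; SUM(d)→a](S) → 2
  π[u](γ[u; SUM(d)→a](S)) → 2

== RESULT ==
u
p
q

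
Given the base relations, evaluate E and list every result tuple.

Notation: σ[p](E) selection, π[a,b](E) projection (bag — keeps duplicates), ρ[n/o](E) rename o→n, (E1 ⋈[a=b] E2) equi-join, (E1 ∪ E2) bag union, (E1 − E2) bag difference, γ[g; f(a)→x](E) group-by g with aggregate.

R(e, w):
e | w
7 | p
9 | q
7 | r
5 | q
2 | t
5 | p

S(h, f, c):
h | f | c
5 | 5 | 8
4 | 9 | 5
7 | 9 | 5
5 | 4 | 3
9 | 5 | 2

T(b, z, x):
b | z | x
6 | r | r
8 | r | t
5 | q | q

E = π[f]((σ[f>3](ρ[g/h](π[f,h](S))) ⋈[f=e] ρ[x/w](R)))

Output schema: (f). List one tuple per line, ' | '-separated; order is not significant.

Row counts bottom-up:
  S → 5
  π[f,h](S) → 5
  ρ[g/h](π[f,h](S)) → 5
  σ[f>3](ρ[g/h](π[f,h](S))) → 5
  R → 6
  ρ[x/w](R) → 6
  (σ[f>3](ρ[g/h](π[f,h](S))) ⋈[f=e] ρ[x/w](R)) → 6
  π[f]((σ[f>3](ρ[g/h](π[f,h](S))) ⋈[f=e] ρ[x/w](R))) → 6

== RESULT ==
f
5
5
5
5
9
9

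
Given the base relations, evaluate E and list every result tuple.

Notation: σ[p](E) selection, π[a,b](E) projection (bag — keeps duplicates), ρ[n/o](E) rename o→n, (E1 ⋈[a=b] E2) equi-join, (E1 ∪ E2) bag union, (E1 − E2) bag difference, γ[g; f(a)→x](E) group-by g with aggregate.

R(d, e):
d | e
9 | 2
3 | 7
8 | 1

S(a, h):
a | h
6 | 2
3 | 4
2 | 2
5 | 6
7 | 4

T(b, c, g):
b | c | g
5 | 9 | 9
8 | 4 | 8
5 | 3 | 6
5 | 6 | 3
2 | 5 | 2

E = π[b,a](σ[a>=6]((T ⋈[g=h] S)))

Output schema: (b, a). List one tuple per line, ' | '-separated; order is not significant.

Subexpression sizes:
  T → 5
  S → 5
  (T ⋈[g=h] S) → 3
  σ[a>=6]((T ⋈[g=h] S)) → 1
  π[b,a](σ[a>=6]((T ⋈[g=h] S))) → 1

== RESULT ==
b | a
2 | 6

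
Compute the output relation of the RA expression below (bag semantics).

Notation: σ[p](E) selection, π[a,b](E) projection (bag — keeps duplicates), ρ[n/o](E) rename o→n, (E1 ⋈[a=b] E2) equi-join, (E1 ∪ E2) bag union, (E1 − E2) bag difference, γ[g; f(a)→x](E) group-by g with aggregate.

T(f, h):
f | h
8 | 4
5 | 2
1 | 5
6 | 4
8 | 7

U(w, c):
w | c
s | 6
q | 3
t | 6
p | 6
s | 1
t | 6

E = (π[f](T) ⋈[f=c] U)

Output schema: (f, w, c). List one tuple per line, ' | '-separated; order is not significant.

Subexpression sizes:
  T → 5
  π[f](T) → 5
  U → 6
  (π[f](T) ⋈[f=c] U) → 5

== RESULT ==
f | w | c
1 | s | 1
6 | p | 6
6 | s | 6
6 | t | 6
6 | t | 6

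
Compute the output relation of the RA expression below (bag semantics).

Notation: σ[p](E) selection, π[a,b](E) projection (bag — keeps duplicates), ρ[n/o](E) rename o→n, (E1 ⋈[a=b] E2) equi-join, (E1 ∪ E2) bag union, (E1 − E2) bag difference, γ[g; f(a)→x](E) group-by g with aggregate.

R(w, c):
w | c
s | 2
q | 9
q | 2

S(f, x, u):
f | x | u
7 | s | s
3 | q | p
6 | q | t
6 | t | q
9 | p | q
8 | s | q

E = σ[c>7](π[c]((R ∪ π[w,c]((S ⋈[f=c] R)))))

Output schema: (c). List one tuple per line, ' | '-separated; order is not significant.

Row counts bottom-up:
  R → 3
  S → 6
  R → 3
  (S ⋈[f=c] R) → 1
  π[w,c]((S ⋈[f=c] R)) → 1
  (R ∪ π[w,c]((S ⋈[f=c] R))) → 4
  π[c]((R ∪ π[w,c]((S ⋈[f=c] R)))) → 4
  σ[c>7](π[c]((R ∪ π[w,c]((S ⋈[f=c] R))))) → 2

== RESULT ==
c
9
9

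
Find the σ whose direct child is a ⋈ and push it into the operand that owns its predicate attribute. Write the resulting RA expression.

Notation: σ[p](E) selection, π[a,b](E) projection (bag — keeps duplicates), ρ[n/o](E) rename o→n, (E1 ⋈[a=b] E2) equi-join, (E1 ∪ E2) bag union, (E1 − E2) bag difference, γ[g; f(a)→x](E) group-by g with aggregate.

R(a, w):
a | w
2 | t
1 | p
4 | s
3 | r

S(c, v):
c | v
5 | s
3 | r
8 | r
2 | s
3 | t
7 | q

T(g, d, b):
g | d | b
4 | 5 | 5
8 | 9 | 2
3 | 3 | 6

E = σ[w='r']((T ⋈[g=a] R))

σ filters on w, owned by the right side.
E' = (T ⋈[g=a] σ[w='r'](R))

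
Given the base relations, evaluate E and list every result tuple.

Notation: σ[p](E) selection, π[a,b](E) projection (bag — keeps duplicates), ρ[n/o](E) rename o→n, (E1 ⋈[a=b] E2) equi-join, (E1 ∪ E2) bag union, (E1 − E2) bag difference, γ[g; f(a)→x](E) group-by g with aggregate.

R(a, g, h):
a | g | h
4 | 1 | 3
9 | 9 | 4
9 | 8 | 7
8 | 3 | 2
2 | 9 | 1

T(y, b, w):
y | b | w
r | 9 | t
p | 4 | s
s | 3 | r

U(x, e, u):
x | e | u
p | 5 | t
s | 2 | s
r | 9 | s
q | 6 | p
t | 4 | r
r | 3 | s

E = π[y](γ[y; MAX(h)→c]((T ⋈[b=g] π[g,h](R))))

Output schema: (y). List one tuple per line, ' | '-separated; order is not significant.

Stepwise |·|:
  T → 3
  R → 5
  π[g,h](R) → 5
  (T ⋈[b=g] π[g,h](R)) → 3
  γ[y; MAX(h)→c]((T ⋈[b=g] π[g,h](R))) → 2
  π[y](γ[y; MAX(h)→c]((T ⋈[b=g] π[g,h](R)))) → 2

== RESULT ==
y
r
s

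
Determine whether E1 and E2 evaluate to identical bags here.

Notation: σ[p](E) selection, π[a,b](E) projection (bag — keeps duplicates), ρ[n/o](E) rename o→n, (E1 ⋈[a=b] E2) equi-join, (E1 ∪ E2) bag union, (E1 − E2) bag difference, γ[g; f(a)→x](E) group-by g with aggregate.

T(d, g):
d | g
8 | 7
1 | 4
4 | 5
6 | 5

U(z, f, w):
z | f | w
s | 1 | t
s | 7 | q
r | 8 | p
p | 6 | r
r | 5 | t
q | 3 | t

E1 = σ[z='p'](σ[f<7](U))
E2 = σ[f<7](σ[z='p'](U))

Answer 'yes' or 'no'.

E1 row counts bottom-up:
  U → 6
  σ[f<7](U) → 4
  σ[z='p'](σ[f<7](U)) → 1
E2 row counts bottom-up:
  U → 6
  σ[z='p'](U) → 1
  σ[f<7](σ[z='p'](U)) → 1

E1 and E2 produce the same multiset:
z | f | w
p | 6 | r

yes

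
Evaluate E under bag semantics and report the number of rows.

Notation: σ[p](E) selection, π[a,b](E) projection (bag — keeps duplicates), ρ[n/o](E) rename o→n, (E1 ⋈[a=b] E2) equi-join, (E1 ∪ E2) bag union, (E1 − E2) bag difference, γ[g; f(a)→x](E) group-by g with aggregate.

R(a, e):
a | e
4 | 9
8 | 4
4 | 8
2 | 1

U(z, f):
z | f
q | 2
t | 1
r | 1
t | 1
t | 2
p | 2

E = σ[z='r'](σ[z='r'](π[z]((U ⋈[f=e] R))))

Stepwise |·|:
  U → 6
  R → 4
  (U ⋈[f=e] R) → 3
  π[z]((U ⋈[f=e] R)) → 3
  σ[z='r'](π[z]((U ⋈[f=e] R))) → 1
  σ[z='r'](σ[z='r'](π[z]((U ⋈[f=e] R)))) → 1

|E| = 1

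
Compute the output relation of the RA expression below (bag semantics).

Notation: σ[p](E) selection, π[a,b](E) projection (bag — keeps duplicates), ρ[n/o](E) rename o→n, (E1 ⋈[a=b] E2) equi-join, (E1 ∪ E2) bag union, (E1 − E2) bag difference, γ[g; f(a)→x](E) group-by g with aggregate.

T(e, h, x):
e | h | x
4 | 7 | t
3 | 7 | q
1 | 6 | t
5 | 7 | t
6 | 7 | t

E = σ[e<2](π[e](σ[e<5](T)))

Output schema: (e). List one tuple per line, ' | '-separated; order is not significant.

Per-node cardinality:
  T → 5
  σ[e<5](T) → 3
  π[e](σ[e<5](T)) → 3
  σ[e<2](π[e](σ[e<5](T))) → 1

== RESULT ==
e
1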